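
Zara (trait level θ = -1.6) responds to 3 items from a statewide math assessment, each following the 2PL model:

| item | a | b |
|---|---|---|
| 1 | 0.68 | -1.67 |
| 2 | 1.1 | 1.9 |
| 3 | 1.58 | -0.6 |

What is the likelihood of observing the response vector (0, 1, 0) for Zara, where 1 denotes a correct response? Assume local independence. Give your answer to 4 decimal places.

0.0084

P(θ) = 1 / (1 + exp(−a(θ − b)))
P_1 = 1/(1+e^{-0.0476}) = 0.5119
P_2 = 1/(1+e^{3.8500}) = 0.0208
P_3 = 1/(1+e^{1.5800}) = 0.1708
L = (1−P_1) × P_2 × (1−P_3) = 0.4881 × 0.0208 × 0.8292 = 0.00843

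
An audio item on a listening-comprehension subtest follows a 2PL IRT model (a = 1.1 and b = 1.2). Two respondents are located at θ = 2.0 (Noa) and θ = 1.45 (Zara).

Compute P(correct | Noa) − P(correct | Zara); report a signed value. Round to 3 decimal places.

0.139

P(θ) = 1 / (1 + exp(−a(θ − b)))
P(Noa) = 0.7068  [exponent 0.8800]
P(Zara) = 0.5683  [exponent 0.2750]
Difference = 0.7068 − 0.5683 = 0.1385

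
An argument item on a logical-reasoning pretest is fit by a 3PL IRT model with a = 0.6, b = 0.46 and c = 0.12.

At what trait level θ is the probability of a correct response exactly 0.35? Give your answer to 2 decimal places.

P(θ) = c + (1 − c) · 1 / (1 + exp(−a(θ − b)))
Remove guessing floor: (0.35 − 0.12)/(1 − 0.12) = 0.2614
logit = ln(0.2614/0.7386) = -1.0389
θ = b + logit/(a) = 0.46 + (-1.0389)/0.6000 = -1.2715

-1.27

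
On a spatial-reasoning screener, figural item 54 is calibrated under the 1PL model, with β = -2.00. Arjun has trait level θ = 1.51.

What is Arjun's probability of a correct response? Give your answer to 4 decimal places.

0.9710

P(θ) = 1 / (1 + exp(−(θ − β)))
Exponent: (1.51 − (-2.00)) = 3.5100
1/(1 + e^{-3.5100}) = 0.9710
P = 0.9710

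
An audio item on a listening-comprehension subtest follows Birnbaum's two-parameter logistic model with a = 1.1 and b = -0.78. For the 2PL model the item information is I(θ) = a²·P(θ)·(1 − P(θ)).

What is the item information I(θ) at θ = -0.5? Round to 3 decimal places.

P = 1/(1+e^{-0.3080}) = 0.5764
P(1−P) = 0.5764 × 0.4236 = 0.2442
I = a² × P(1−P) = 1.1² × 0.2442 = 0.29544

0.295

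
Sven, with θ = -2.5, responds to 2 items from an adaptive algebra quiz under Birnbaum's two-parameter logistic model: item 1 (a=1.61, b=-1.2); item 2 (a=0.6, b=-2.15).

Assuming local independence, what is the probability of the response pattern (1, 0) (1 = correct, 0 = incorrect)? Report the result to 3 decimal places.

0.061

P(θ) = 1 / (1 + exp(−a(θ − b)))
P_1 = 1/(1+e^{2.0930}) = 0.1098
P_2 = 1/(1+e^{0.2100}) = 0.4477
L = P_1 × (1−P_2) = 0.1098 × 0.5523 = 0.06063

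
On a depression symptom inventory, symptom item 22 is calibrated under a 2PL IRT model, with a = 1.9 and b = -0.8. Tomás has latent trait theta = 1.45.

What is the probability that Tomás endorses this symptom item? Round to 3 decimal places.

0.986

P(theta) = 1 / (1 + exp(−a(theta − b)))
Exponent: 1.9 × (1.45 − (-0.8)) = 4.2750
1/(1 + e^{-4.2750}) = 0.9863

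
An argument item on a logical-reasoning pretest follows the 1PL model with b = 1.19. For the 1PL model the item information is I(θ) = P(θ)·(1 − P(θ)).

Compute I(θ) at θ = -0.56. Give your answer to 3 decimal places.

0.126

P = 1/(1+e^{1.7500}) = 0.1480
P(1−P) = 0.1480 × 0.8520 = 0.1261
I = P(1−P) = 0.12613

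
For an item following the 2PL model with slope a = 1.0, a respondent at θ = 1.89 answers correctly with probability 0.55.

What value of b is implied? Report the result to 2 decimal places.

P(θ) = 1 / (1 + exp(−a(θ − b)))
logit(0.55) = ln(0.55/0.45) = 0.2007
b = θ − logit/(a) = 1.89 − 0.2007/1.0000 = 1.6893

1.69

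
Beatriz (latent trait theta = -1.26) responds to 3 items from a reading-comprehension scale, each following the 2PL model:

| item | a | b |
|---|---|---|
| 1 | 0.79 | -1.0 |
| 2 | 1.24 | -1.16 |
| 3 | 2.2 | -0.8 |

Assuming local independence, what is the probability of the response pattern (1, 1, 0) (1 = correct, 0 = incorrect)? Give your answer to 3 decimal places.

0.154

P(theta) = 1 / (1 + exp(−a(theta − b)))
P_1 = 1/(1+e^{0.2054}) = 0.4488
P_2 = 1/(1+e^{0.1240}) = 0.4690
P_3 = 1/(1+e^{1.0120}) = 0.2666
L = P_1 × P_2 × (1−P_3) = 0.4488 × 0.4690 × 0.7334 = 0.15440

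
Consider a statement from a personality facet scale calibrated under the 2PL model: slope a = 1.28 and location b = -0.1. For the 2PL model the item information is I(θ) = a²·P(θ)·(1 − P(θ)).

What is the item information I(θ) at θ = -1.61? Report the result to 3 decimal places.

0.181

P = 1/(1+e^{1.9328}) = 0.1264
P(1−P) = 0.1264 × 0.8736 = 0.1105
I = a² × P(1−P) = 1.28² × 0.1105 = 0.18097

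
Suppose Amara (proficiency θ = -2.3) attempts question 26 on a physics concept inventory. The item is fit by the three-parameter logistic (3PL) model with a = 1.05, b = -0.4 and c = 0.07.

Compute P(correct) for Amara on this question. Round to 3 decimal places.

0.181

P(θ) = c + (1 − c) · 1 / (1 + exp(−a(θ − b)))
Exponent: 1.05 × (-2.3 − (-0.4)) = -1.9950
1/(1 + e^{1.9950}) = 0.1197
P = 0.07 + 0.93 × 0.1197 = 0.1813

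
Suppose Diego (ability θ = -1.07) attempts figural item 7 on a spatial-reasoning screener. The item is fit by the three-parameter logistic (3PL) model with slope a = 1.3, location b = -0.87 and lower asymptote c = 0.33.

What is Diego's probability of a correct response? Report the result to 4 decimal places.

P(θ) = c + (1 − c) · 1 / (1 + exp(−a(θ − b)))
Exponent: 1.3 × (-1.07 − (-0.87)) = -0.2600
1/(1 + e^{0.2600}) = 0.4354
P = 0.33 + 0.67 × 0.4354 = 0.6217

0.6217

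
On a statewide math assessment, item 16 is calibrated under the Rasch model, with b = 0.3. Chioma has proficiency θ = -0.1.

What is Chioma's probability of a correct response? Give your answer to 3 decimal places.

0.401

P(θ) = 1 / (1 + exp(−(θ − b)))
Exponent: (-0.1 − 0.3) = -0.4000
1/(1 + e^{0.4000}) = 0.4013
P = 0.4013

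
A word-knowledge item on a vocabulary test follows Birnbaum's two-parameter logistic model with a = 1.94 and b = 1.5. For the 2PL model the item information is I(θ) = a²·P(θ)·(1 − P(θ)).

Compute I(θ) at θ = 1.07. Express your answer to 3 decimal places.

P = 1/(1+e^{0.8342}) = 0.3028
P(1−P) = 0.3028 × 0.6972 = 0.2111
I = a² × P(1−P) = 1.94² × 0.2111 = 0.79448

0.794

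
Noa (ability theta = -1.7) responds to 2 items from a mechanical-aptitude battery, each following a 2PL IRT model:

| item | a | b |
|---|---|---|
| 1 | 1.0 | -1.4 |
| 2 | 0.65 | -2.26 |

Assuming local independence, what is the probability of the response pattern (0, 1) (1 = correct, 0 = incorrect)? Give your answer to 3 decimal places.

P(theta) = 1 / (1 + exp(−a(theta − b)))
P_1 = 1/(1+e^{0.3000}) = 0.4256
P_2 = 1/(1+e^{-0.3640}) = 0.5900
L = (1−P_1) × P_2 = 0.5744 × 0.5900 = 0.33893

0.339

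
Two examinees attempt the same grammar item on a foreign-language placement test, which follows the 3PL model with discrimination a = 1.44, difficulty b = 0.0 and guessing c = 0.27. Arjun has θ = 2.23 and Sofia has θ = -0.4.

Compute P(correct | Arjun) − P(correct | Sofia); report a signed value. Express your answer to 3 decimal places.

P(θ) = c + (1 − c) · 1 / (1 + exp(−a(θ − b)))
P(Arjun) = 0.9717  [exponent 3.2112]
P(Sofia) = 0.5327  [exponent -0.5760]
Difference = 0.9717 − 0.5327 = 0.4390

0.439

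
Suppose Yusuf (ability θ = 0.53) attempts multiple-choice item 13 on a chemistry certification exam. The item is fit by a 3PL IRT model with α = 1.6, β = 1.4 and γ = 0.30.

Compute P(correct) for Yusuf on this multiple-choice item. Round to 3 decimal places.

0.439

P(θ) = γ + (1 − γ) · 1 / (1 + exp(−α(θ − β)))
Exponent: 1.6 × (0.53 − 1.4) = -1.3920
1/(1 + e^{1.3920}) = 0.1991
P = 0.30 + 0.70 × 0.1991 = 0.4394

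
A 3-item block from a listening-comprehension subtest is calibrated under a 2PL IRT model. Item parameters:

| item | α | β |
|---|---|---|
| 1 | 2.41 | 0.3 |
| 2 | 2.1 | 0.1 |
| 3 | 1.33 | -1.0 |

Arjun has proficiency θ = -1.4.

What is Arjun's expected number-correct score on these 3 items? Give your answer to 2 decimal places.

0.43

P(θ) = 1 / (1 + exp(−α(θ − β)))
P_1 = 1/(1+e^{4.0970}) = 0.0164
P_2 = 1/(1+e^{3.1500}) = 0.0411
P_3 = 1/(1+e^{0.5320}) = 0.3701
E[score] = 0.0164 + 0.0411 + 0.3701 = 0.4275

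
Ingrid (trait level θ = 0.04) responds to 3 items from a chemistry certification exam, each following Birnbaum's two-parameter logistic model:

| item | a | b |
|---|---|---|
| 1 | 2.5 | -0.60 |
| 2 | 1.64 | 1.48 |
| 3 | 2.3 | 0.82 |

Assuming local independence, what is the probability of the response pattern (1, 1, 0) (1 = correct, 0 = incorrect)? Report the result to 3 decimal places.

0.061

P(θ) = 1 / (1 + exp(−a(θ − b)))
P_1 = 1/(1+e^{-1.6000}) = 0.8320
P_2 = 1/(1+e^{2.3616}) = 0.0861
P_3 = 1/(1+e^{1.7940}) = 0.1426
L = P_1 × P_2 × (1−P_3) = 0.8320 × 0.0861 × 0.8574 = 0.06146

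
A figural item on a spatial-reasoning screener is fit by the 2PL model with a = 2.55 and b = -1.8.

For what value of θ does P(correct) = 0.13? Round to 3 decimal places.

-2.545

P(θ) = 1 / (1 + exp(−a(θ − b)))
logit = ln(0.1300/0.8700) = -1.9010
θ = b + logit/(a) = -1.8 + (-1.9010)/2.5500 = -2.5455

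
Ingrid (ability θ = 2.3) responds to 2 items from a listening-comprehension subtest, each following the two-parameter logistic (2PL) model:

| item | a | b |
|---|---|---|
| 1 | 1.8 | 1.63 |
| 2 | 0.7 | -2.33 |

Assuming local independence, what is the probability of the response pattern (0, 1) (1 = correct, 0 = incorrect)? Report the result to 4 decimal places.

0.2217

P(θ) = 1 / (1 + exp(−a(θ − b)))
P_1 = 1/(1+e^{-1.2060}) = 0.7696
P_2 = 1/(1+e^{-3.2410}) = 0.9623
L = (1−P_1) × P_2 = 0.2304 × 0.9623 = 0.22173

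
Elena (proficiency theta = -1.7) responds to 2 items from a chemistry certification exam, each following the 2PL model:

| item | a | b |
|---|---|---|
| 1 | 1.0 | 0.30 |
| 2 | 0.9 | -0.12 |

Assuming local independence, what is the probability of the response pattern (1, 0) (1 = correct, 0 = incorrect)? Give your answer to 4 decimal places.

0.0960

P(theta) = 1 / (1 + exp(−a(theta − b)))
P_1 = 1/(1+e^{2.0000}) = 0.1192
P_2 = 1/(1+e^{1.4220}) = 0.1943
L = P_1 × (1−P_2) = 0.1192 × 0.8057 = 0.09604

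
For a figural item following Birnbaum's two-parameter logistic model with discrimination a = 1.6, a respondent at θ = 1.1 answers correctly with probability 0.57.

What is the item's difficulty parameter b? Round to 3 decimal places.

0.924

P(θ) = 1 / (1 + exp(−a(θ − b)))
logit(0.57) = ln(0.57/0.43) = 0.2819
b = θ − logit/(a) = 1.1 − 0.2819/1.6000 = 0.9238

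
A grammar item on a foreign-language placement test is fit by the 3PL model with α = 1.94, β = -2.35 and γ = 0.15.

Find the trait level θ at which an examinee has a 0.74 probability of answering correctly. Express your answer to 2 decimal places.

P(θ) = γ + (1 − γ) · 1 / (1 + exp(−α(θ − β)))
Remove guessing floor: (0.74 − 0.15)/(1 − 0.15) = 0.6941
logit = ln(0.6941/0.3059) = 0.8194
θ = β + logit/(α) = -2.35 + 0.8194/1.9400 = -1.9276

-1.93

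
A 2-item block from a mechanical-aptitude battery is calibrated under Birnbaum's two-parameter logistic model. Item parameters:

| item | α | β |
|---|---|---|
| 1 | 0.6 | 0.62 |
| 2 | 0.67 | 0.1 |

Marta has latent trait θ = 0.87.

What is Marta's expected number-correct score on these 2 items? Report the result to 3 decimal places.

1.164

P(θ) = 1 / (1 + exp(−α(θ − β)))
P_1 = 1/(1+e^{-0.1500}) = 0.5374
P_2 = 1/(1+e^{-0.5159}) = 0.6262
E[score] = 0.5374 + 0.6262 = 1.1636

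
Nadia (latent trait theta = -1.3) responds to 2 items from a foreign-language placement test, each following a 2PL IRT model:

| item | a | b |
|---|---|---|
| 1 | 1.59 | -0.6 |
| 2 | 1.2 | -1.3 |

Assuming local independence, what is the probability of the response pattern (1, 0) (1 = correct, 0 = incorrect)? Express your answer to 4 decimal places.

0.1237

P(theta) = 1 / (1 + exp(−a(theta − b)))
P_1 = 1/(1+e^{1.1130}) = 0.2473
P_2 = 1/(1+e^{0.0000}) = 0.5000
L = P_1 × (1−P_2) = 0.2473 × 0.5000 = 0.12366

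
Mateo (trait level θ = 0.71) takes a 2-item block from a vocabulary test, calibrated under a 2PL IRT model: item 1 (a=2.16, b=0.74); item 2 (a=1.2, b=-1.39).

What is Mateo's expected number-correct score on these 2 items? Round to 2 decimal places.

1.41

P(θ) = 1 / (1 + exp(−a(θ − b)))
P_1 = 1/(1+e^{0.0648}) = 0.4838
P_2 = 1/(1+e^{-2.5200}) = 0.9255
E[score] = 0.4838 + 0.9255 = 1.4093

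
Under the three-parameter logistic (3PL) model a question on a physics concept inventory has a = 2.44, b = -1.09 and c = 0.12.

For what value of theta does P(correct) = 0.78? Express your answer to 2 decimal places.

P(theta) = c + (1 − c) · 1 / (1 + exp(−a(theta − b)))
Remove guessing floor: (0.78 − 0.12)/(1 − 0.12) = 0.7500
logit = ln(0.7500/0.2500) = 1.0986
theta = b + logit/(a) = -1.09 + 1.0986/2.4400 = -0.6397

-0.64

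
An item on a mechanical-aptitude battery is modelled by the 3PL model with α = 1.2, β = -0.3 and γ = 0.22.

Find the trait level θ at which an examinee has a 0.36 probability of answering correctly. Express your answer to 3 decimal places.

P(θ) = γ + (1 − γ) · 1 / (1 + exp(−α(θ − β)))
Remove guessing floor: (0.36 − 0.22)/(1 − 0.22) = 0.1795
logit = ln(0.1795/0.8205) = -1.5198
θ = β + logit/(α) = -0.3 + (-1.5198)/1.2000 = -1.5665

-1.567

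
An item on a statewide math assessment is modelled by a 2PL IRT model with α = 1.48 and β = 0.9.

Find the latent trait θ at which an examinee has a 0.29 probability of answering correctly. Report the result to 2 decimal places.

0.30

P(θ) = 1 / (1 + exp(−α(θ − β)))
logit = ln(0.2900/0.7100) = -0.8954
θ = β + logit/(α) = 0.9 + (-0.8954)/1.4800 = 0.2950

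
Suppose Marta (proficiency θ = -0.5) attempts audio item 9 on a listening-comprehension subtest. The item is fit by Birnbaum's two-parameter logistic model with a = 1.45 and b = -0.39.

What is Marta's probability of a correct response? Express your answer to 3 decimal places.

P(θ) = 1 / (1 + exp(−a(θ − b)))
Exponent: 1.45 × (-0.5 − (-0.39)) = -0.1595
1/(1 + e^{0.1595}) = 0.4602

0.460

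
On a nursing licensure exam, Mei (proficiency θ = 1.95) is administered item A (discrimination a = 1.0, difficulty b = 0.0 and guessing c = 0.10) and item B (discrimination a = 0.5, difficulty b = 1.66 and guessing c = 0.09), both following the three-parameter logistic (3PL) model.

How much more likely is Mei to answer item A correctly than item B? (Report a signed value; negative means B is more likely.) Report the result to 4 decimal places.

P(θ) = c + (1 − c) · 1 / (1 + exp(−a(θ − b)))
P_A = 0.8879
P_B = 0.5779
P_A − P_B = 0.3100

0.3100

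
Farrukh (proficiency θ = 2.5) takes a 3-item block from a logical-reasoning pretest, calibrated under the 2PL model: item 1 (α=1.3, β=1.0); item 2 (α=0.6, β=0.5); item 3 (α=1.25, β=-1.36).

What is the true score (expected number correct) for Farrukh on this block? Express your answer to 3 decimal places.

2.636

P(θ) = 1 / (1 + exp(−α(θ − β)))
P_1 = 1/(1+e^{-1.9500}) = 0.8754
P_2 = 1/(1+e^{-1.2000}) = 0.7685
P_3 = 1/(1+e^{-4.8250}) = 0.9920
E[score] = 0.8754 + 0.7685 + 0.9920 = 2.6360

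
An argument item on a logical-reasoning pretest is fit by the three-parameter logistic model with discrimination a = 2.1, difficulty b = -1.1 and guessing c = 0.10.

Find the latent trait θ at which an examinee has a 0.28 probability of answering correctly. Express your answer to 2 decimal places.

-1.76

P(θ) = c + (1 − c) · 1 / (1 + exp(−a(θ − b)))
Remove guessing floor: (0.28 − 0.10)/(1 − 0.10) = 0.2000
logit = ln(0.2000/0.8000) = -1.3863
θ = b + logit/(a) = -1.1 + (-1.3863)/2.1000 = -1.7601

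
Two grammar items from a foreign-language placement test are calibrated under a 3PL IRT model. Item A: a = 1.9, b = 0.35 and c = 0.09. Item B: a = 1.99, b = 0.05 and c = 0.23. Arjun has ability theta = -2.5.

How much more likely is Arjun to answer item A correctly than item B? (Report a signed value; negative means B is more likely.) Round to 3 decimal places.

P(theta) = c + (1 − c) · 1 / (1 + exp(−a(theta − b)))
P_A = 0.0940
P_B = 0.2348
P_A − P_B = -0.1408

-0.141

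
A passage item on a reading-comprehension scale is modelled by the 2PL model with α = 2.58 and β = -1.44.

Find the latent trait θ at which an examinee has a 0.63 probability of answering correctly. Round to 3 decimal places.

-1.234

P(θ) = 1 / (1 + exp(−α(θ − β)))
logit = ln(0.6300/0.3700) = 0.5322
θ = β + logit/(α) = -1.44 + 0.5322/2.5800 = -1.2337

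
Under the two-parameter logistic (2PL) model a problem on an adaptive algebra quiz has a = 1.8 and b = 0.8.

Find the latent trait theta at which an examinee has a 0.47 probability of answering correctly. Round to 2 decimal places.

P(theta) = 1 / (1 + exp(−a(theta − b)))
logit = ln(0.4700/0.5300) = -0.1201
theta = b + logit/(a) = 0.8 + (-0.1201)/1.8000 = 0.7333

0.73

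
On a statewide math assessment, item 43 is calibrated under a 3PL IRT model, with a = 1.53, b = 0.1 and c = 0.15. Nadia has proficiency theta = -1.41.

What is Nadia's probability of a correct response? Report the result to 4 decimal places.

0.2267

P(theta) = c + (1 − c) · 1 / (1 + exp(−a(theta − b)))
Exponent: 1.53 × (-1.41 − 0.1) = -2.3103
1/(1 + e^{2.3103}) = 0.0903
P = 0.15 + 0.85 × 0.0903 = 0.2267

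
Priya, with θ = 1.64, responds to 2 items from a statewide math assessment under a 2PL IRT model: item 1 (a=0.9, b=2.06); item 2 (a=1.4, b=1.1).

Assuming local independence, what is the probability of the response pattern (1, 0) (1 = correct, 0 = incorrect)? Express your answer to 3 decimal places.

P(θ) = 1 / (1 + exp(−a(θ − b)))
P_1 = 1/(1+e^{0.3780}) = 0.4066
P_2 = 1/(1+e^{-0.7560}) = 0.6805
L = P_1 × (1−P_2) = 0.4066 × 0.3195 = 0.12992

0.130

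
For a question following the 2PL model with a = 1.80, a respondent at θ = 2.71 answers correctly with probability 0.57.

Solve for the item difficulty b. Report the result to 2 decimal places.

2.55

P(θ) = 1 / (1 + exp(−a(θ − b)))
logit(0.57) = ln(0.57/0.43) = 0.2819
b = θ − logit/(a) = 2.71 − 0.2819/1.8000 = 2.5534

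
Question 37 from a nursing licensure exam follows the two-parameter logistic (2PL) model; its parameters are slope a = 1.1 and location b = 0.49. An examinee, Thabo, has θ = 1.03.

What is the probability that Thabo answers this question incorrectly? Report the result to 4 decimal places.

P(θ) = 1 / (1 + exp(−a(θ − b)))
Exponent: 1.1 × (1.03 − 0.49) = 0.5940
1/(1 + e^{-0.5940}) = 0.6443
P(incorrect) = 1 − 0.6443 = 0.3557

0.3557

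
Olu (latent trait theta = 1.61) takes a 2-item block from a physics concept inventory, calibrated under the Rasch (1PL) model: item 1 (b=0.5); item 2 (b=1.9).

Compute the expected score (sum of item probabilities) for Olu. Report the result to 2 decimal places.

1.18

P(theta) = 1 / (1 + exp(−(theta − b)))
P_1 = 1/(1+e^{-1.1100}) = 0.7521
P_2 = 1/(1+e^{0.2900}) = 0.4280
E[score] = 0.7521 + 0.4280 = 1.1801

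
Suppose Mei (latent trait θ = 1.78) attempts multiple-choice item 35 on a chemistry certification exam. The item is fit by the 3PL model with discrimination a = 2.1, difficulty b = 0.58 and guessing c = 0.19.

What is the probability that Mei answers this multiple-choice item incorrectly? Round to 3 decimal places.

0.060

P(θ) = c + (1 − c) · 1 / (1 + exp(−a(θ − b)))
Exponent: 2.1 × (1.78 − 0.58) = 2.5200
1/(1 + e^{-2.5200}) = 0.9255
P = 0.19 + 0.81 × 0.9255 = 0.9397
P(incorrect) = 1 − 0.9397 = 0.0603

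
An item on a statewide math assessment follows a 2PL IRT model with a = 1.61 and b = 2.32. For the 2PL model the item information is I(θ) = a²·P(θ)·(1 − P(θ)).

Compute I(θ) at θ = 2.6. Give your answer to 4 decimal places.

P = 1/(1+e^{-0.4508}) = 0.6108
P(1−P) = 0.6108 × 0.3892 = 0.2377
I = a² × P(1−P) = 1.61² × 0.2377 = 0.61619

0.6162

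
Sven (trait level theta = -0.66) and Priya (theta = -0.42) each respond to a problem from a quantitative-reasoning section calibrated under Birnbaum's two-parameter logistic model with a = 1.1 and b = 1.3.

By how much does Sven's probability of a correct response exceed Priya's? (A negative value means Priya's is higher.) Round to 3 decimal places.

P(theta) = 1 / (1 + exp(−a(theta − b)))
P(Sven) = 0.1038  [exponent -2.1560]
P(Priya) = 0.1310  [exponent -1.8920]
Difference = 0.1038 − 0.1310 = -0.0272

-0.027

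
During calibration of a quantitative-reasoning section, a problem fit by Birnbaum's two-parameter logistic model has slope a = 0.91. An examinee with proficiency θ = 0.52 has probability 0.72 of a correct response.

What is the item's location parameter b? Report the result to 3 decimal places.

-0.518

P(θ) = 1 / (1 + exp(−a(θ − b)))
logit(0.72) = ln(0.72/0.28) = 0.9445
b = θ − logit/(a) = 0.52 − 0.9445/0.9100 = -0.5179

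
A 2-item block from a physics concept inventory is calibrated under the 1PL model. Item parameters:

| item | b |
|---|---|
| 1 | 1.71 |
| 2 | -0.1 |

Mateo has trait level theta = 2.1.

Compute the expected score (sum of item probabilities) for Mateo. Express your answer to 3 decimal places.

1.497

P(theta) = 1 / (1 + exp(−(theta − b)))
P_1 = 1/(1+e^{-0.3900}) = 0.5963
P_2 = 1/(1+e^{-2.2000}) = 0.9002
E[score] = 0.5963 + 0.9002 = 1.4965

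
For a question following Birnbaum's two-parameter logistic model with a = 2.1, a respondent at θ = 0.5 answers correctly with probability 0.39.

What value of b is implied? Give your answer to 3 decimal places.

0.713

P(θ) = 1 / (1 + exp(−a(θ − b)))
logit(0.39) = ln(0.39/0.61) = -0.4473
b = θ − logit/(a) = 0.5 − (-0.4473)/2.1000 = 0.7130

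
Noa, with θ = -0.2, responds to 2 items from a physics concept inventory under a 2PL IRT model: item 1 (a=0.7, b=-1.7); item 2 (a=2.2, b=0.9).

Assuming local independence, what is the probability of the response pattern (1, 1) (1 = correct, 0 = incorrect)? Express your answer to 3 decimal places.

P(θ) = 1 / (1 + exp(−a(θ − b)))
P_1 = 1/(1+e^{-1.0500}) = 0.7408
P_2 = 1/(1+e^{2.4200}) = 0.0817
L = P_1 × P_2 = 0.7408 × 0.0817 = 0.06049

0.060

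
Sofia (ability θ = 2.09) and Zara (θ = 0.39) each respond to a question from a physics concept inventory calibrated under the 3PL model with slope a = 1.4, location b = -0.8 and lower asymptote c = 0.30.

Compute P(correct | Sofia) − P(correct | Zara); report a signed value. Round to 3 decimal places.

0.099

P(θ) = c + (1 − c) · 1 / (1 + exp(−a(θ − b)))
P(Sofia) = 0.9880  [exponent 4.0460]
P(Zara) = 0.8887  [exponent 1.6660]
Difference = 0.9880 − 0.8887 = 0.0992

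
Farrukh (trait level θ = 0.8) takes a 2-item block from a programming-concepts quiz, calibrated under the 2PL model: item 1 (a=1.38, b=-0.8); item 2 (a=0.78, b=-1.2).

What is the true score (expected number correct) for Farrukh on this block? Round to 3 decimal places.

1.727

P(θ) = 1 / (1 + exp(−a(θ − b)))
P_1 = 1/(1+e^{-2.2080}) = 0.9010
P_2 = 1/(1+e^{-1.5600}) = 0.8264
E[score] = 0.9010 + 0.8264 = 1.7273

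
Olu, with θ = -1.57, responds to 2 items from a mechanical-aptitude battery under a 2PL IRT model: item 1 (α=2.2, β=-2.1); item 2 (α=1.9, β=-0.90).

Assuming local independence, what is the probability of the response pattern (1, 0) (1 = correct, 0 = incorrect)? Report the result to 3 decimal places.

P(θ) = 1 / (1 + exp(−α(θ − β)))
P_1 = 1/(1+e^{-1.1660}) = 0.7624
P_2 = 1/(1+e^{1.2730}) = 0.2187
L = P_1 × (1−P_2) = 0.7624 × 0.7813 = 0.59565

0.596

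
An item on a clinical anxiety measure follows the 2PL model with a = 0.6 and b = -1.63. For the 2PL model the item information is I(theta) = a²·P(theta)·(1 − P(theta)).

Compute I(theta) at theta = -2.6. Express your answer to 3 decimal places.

P = 1/(1+e^{0.5820}) = 0.3585
P(1−P) = 0.3585 × 0.6415 = 0.2300
I = a² × P(1−P) = 0.6² × 0.2300 = 0.08279

0.083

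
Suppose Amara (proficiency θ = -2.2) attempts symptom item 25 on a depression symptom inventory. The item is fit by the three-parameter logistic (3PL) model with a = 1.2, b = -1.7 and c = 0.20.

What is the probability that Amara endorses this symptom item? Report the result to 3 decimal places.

0.483

P(θ) = c + (1 − c) · 1 / (1 + exp(−a(θ − b)))
Exponent: 1.2 × (-2.2 − (-1.7)) = -0.6000
1/(1 + e^{0.6000}) = 0.3543
P = 0.20 + 0.80 × 0.3543 = 0.4835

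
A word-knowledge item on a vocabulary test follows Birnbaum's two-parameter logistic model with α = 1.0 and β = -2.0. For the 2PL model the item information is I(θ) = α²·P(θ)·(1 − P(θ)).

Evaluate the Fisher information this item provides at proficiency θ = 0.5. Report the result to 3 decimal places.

0.070

P = 1/(1+e^{-2.5000}) = 0.9241
P(1−P) = 0.9241 × 0.0759 = 0.0701
I = α² × P(1−P) = 1.0² × 0.0701 = 0.07010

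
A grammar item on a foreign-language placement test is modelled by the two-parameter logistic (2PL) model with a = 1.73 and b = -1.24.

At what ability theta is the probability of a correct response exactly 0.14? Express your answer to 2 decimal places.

P(theta) = 1 / (1 + exp(−a(theta − b)))
logit = ln(0.1400/0.8600) = -1.8153
theta = b + logit/(a) = -1.24 + (-1.8153)/1.7300 = -2.2893

-2.29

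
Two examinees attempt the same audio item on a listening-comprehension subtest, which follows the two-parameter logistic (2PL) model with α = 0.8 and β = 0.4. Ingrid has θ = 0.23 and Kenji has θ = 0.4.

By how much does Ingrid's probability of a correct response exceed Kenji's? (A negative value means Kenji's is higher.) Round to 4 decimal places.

P(θ) = 1 / (1 + exp(−α(θ − β)))
P(Ingrid) = 0.4661  [exponent -0.1360]
P(Kenji) = 0.5000  [exponent 0.0000]
Difference = 0.4661 − 0.5000 = -0.0339

-0.0339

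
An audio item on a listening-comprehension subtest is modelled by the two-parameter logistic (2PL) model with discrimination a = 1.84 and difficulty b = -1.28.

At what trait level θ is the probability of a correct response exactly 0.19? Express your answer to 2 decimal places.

P(θ) = 1 / (1 + exp(−a(θ − b)))
logit = ln(0.1900/0.8100) = -1.4500
θ = b + logit/(a) = -1.28 + (-1.4500)/1.8400 = -2.0680

-2.07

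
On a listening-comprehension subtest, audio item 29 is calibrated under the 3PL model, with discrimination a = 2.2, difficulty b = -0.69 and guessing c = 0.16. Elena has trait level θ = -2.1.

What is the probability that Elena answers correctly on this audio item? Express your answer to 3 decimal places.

P(θ) = c + (1 − c) · 1 / (1 + exp(−a(θ − b)))
Exponent: 2.2 × (-2.1 − (-0.69)) = -3.1020
1/(1 + e^{3.1020}) = 0.0430
P = 0.16 + 0.84 × 0.0430 = 0.1961

0.196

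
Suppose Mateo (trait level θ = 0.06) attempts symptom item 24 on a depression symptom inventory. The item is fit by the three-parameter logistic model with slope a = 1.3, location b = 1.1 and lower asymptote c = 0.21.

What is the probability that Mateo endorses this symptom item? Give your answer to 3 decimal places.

P(θ) = c + (1 − c) · 1 / (1 + exp(−a(θ − b)))
Exponent: 1.3 × (0.06 − 1.1) = -1.3520
1/(1 + e^{1.3520}) = 0.2055
P = 0.21 + 0.79 × 0.2055 = 0.3724

0.372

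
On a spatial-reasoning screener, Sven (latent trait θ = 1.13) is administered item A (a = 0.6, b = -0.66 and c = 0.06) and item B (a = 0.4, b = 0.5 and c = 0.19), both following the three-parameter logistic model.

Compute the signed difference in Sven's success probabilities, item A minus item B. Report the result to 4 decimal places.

P(θ) = c + (1 − c) · 1 / (1 + exp(−a(θ − b)))
P_A = 0.7606
P_B = 0.6458
P_A − P_B = 0.1149

0.1149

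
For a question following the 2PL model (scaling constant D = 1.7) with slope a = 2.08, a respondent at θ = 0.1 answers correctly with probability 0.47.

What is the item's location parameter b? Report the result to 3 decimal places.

P(θ) = 1 / (1 + exp(−D·a(θ − b)))
logit(0.47) = ln(0.47/0.53) = -0.1201
b = θ − logit/(1.7·a) = 0.1 − (-0.1201)/3.5360 = 0.1340

0.134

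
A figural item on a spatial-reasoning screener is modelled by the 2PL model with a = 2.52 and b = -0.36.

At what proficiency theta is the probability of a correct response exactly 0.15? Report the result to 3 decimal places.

-1.048

P(theta) = 1 / (1 + exp(−a(theta − b)))
logit = ln(0.1500/0.8500) = -1.7346
theta = b + logit/(a) = -0.36 + (-1.7346)/2.5200 = -1.0483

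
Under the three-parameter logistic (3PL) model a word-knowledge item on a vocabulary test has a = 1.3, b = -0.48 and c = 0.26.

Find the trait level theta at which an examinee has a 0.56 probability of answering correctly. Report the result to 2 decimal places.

-0.77

P(theta) = c + (1 − c) · 1 / (1 + exp(−a(theta − b)))
Remove guessing floor: (0.56 − 0.26)/(1 − 0.26) = 0.4054
logit = ln(0.4054/0.5946) = -0.3830
theta = b + logit/(a) = -0.48 + (-0.3830)/1.3000 = -0.7746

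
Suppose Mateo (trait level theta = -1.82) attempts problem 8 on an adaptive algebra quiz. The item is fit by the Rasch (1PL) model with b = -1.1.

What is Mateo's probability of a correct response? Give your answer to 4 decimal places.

0.3274

P(theta) = 1 / (1 + exp(−(theta − b)))
Exponent: (-1.82 − (-1.1)) = -0.7200
1/(1 + e^{0.7200}) = 0.3274
P = 0.3274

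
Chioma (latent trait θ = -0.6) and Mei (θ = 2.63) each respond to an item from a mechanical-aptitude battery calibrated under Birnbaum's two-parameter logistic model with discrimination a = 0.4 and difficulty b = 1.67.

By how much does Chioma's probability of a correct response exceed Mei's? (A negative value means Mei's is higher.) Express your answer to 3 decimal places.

-0.307

P(θ) = 1 / (1 + exp(−a(θ − b)))
P(Chioma) = 0.2874  [exponent -0.9080]
P(Mei) = 0.5948  [exponent 0.3840]
Difference = 0.2874 − 0.5948 = -0.3074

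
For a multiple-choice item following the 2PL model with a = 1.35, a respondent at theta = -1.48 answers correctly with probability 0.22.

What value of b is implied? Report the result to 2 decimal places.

-0.54

P(theta) = 1 / (1 + exp(−a(theta − b)))
logit(0.22) = ln(0.22/0.78) = -1.2657
b = theta − logit/(a) = -1.48 − (-1.2657)/1.3500 = -0.5425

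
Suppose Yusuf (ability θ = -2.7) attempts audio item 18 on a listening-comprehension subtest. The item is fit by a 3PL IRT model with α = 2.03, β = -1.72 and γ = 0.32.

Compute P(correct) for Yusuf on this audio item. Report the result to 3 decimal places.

0.402

P(θ) = γ + (1 − γ) · 1 / (1 + exp(−α(θ − β)))
Exponent: 2.03 × (-2.7 − (-1.72)) = -1.9894
1/(1 + e^{1.9894}) = 0.1203
P = 0.32 + 0.68 × 0.1203 = 0.4018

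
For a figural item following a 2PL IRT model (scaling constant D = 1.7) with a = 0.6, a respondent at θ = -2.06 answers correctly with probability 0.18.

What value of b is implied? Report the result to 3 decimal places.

P(θ) = 1 / (1 + exp(−D·a(θ − b)))
logit(0.18) = ln(0.18/0.82) = -1.5163
b = θ − logit/(1.7·a) = -2.06 − (-1.5163)/1.0200 = -0.5734

-0.573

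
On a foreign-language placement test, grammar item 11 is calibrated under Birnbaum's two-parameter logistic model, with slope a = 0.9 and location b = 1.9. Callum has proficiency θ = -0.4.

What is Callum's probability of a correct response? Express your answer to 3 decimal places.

0.112

P(θ) = 1 / (1 + exp(−a(θ − b)))
Exponent: 0.9 × (-0.4 − 1.9) = -2.0700
1/(1 + e^{2.0700}) = 0.1120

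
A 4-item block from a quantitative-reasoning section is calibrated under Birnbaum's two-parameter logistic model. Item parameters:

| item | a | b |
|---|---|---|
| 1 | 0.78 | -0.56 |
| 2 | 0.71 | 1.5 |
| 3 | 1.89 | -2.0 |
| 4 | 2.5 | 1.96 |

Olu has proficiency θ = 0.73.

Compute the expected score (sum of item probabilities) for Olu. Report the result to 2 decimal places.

2.14

P(θ) = 1 / (1 + exp(−a(θ − b)))
P_1 = 1/(1+e^{-1.0062}) = 0.7323
P_2 = 1/(1+e^{0.5467}) = 0.3666
P_3 = 1/(1+e^{-5.1597}) = 0.9943
P_4 = 1/(1+e^{3.0750}) = 0.0442
E[score] = 0.7323 + 0.3666 + 0.9943 + 0.0442 = 2.1373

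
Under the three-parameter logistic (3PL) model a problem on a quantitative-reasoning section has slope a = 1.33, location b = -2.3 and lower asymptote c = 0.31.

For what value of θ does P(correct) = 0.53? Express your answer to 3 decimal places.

P(θ) = c + (1 − c) · 1 / (1 + exp(−a(θ − b)))
Remove guessing floor: (0.53 − 0.31)/(1 − 0.31) = 0.3188
logit = ln(0.3188/0.6812) = -0.7591
θ = b + logit/(a) = -2.3 + (-0.7591)/1.3300 = -2.8708

-2.871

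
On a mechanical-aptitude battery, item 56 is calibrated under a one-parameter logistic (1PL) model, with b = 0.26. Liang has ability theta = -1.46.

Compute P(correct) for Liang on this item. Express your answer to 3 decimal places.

P(theta) = 1 / (1 + exp(−(theta − b)))
Exponent: (-1.46 − 0.26) = -1.7200
1/(1 + e^{1.7200}) = 0.1519
P = 0.1519

0.152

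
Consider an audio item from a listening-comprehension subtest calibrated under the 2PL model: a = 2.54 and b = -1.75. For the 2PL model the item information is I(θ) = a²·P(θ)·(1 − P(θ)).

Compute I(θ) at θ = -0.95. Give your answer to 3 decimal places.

P = 1/(1+e^{-2.0320}) = 0.8841
P(1−P) = 0.8841 × 0.1159 = 0.1025
I = a² × P(1−P) = 2.54² × 0.1025 = 0.66100

0.661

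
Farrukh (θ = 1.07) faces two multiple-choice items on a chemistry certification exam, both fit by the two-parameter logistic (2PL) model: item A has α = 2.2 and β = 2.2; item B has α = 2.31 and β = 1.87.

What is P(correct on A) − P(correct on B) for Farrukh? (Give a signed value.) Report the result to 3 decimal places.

-0.059

P(θ) = 1 / (1 + exp(−α(θ − β)))
P_A = 0.0768
P_B = 0.1361
P_A − P_B = -0.0593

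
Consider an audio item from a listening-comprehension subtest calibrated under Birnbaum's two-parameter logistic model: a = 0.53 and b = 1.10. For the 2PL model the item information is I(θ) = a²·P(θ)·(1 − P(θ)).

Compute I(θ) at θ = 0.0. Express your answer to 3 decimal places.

P = 1/(1+e^{0.5830}) = 0.3582
P(1−P) = 0.3582 × 0.6418 = 0.2299
I = a² × P(1−P) = 0.53² × 0.2299 = 0.06458

0.065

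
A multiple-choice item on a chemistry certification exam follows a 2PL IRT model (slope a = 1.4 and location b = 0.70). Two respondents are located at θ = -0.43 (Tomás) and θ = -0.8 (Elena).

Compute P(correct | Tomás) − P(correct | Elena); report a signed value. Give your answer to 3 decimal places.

P(θ) = 1 / (1 + exp(−a(θ − b)))
P(Tomás) = 0.1705  [exponent -1.5820]
P(Elena) = 0.1091  [exponent -2.1000]
Difference = 0.1705 − 0.1091 = 0.0614

0.061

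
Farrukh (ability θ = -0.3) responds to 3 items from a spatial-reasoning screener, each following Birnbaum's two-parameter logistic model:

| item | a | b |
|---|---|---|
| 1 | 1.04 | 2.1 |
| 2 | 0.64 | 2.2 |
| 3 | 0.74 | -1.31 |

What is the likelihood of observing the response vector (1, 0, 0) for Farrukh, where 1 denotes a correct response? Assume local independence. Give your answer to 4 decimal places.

0.0204

P(θ) = 1 / (1 + exp(−a(θ − b)))
P_1 = 1/(1+e^{2.4960}) = 0.0761
P_2 = 1/(1+e^{1.6000}) = 0.1680
P_3 = 1/(1+e^{-0.7474}) = 0.6786
L = P_1 × (1−P_2) × (1−P_3) = 0.0761 × 0.8320 × 0.3214 = 0.02036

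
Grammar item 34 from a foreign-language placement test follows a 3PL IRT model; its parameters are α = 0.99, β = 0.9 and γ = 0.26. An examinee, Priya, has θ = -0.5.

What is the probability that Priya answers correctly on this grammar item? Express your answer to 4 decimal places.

0.4080

P(θ) = γ + (1 − γ) · 1 / (1 + exp(−α(θ − β)))
Exponent: 0.99 × (-0.5 − 0.9) = -1.3860
1/(1 + e^{1.3860}) = 0.2000
P = 0.26 + 0.74 × 0.2000 = 0.4080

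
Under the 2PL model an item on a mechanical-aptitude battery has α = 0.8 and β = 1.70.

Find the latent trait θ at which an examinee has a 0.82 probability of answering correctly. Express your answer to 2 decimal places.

P(θ) = 1 / (1 + exp(−α(θ − β)))
logit = ln(0.8200/0.1800) = 1.5163
θ = β + logit/(α) = 1.70 + 1.5163/0.8000 = 3.5954

3.60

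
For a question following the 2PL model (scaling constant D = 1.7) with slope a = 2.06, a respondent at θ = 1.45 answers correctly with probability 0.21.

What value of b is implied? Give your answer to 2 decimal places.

P(θ) = 1 / (1 + exp(−D·a(θ − b)))
logit(0.21) = ln(0.21/0.79) = -1.3249
b = θ − logit/(1.7·a) = 1.45 − (-1.3249)/3.5020 = 1.8283

1.83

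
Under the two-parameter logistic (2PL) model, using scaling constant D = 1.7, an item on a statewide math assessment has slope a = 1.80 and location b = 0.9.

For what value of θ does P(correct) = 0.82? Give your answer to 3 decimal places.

1.396

P(θ) = 1 / (1 + exp(−D·a(θ − b)))
logit = ln(0.8200/0.1800) = 1.5163
θ = b + logit/(1.7·a) = 0.9 + 1.5163/3.0600 = 1.3955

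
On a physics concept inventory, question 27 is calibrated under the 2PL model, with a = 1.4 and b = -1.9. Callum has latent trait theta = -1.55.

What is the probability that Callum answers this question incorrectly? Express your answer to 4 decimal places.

P(theta) = 1 / (1 + exp(−a(theta − b)))
Exponent: 1.4 × (-1.55 − (-1.9)) = 0.4900
1/(1 + e^{-0.4900}) = 0.6201
P(incorrect) = 1 − 0.6201 = 0.3799

0.3799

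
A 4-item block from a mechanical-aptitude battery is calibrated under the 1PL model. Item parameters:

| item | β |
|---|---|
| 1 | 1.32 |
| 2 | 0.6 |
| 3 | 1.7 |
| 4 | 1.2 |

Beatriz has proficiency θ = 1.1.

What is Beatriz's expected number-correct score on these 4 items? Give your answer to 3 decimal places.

P(θ) = 1 / (1 + exp(−(θ − β)))
P_1 = 1/(1+e^{0.2200}) = 0.4452
P_2 = 1/(1+e^{-0.5000}) = 0.6225
P_3 = 1/(1+e^{0.6000}) = 0.3543
P_4 = 1/(1+e^{0.1000}) = 0.4750
E[score] = 0.4452 + 0.6225 + 0.3543 + 0.4750 = 1.8970

1.897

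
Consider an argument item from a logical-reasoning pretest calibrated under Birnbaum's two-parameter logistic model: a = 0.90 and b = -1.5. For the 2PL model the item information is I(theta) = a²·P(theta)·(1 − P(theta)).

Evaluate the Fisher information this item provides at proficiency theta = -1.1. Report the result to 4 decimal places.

P = 1/(1+e^{-0.3600}) = 0.5890
P(1−P) = 0.5890 × 0.4110 = 0.2421
I = a² × P(1−P) = 0.90² × 0.2421 = 0.19608

0.1961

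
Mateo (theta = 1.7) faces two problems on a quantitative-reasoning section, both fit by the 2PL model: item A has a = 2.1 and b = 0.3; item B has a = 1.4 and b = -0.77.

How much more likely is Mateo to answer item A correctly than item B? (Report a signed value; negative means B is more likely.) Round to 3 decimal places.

-0.020

P(theta) = 1 / (1 + exp(−a(theta − b)))
P_A = 0.9498
P_B = 0.9695
P_A − P_B = -0.0197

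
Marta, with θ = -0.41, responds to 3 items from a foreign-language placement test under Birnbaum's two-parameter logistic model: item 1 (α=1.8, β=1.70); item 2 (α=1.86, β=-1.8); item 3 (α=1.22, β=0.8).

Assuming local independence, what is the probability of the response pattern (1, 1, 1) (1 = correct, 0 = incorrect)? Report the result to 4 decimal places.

P(θ) = 1 / (1 + exp(−α(θ − β)))
P_1 = 1/(1+e^{3.7980}) = 0.0219
P_2 = 1/(1+e^{-2.5854}) = 0.9299
P_3 = 1/(1+e^{1.4762}) = 0.1860
L = P_1 × P_2 × P_3 = 0.0219 × 0.9299 × 0.1860 = 0.00379

0.0038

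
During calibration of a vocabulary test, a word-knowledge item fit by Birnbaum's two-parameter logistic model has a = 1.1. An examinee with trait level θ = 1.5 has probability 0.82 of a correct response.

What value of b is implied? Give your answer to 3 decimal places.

P(θ) = 1 / (1 + exp(−a(θ − b)))
logit(0.82) = ln(0.82/0.18) = 1.5163
b = θ − logit/(a) = 1.5 − 1.5163/1.1000 = 0.1215

0.122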